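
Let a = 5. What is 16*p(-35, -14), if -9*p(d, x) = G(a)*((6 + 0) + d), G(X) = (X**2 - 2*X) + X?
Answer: 9280/9 ≈ 1031.1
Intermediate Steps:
G(X) = X**2 - X
p(d, x) = -40/3 - 20*d/9 (p(d, x) = -5*(-1 + 5)*((6 + 0) + d)/9 = -5*4*(6 + d)/9 = -20*(6 + d)/9 = -(120 + 20*d)/9 = -40/3 - 20*d/9)
16*p(-35, -14) = 16*(-40/3 - 20/9*(-35)) = 16*(-40/3 + 700/9) = 16*(580/9) = 9280/9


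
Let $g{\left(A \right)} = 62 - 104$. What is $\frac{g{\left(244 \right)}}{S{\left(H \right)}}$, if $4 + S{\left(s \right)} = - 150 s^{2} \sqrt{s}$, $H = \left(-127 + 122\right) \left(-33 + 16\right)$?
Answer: $- \frac{6}{3565489118303} + \frac{1625625 \sqrt{85}}{3565489118303} \approx 4.2035 \cdot 10^{-6}$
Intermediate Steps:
$H = 85$ ($H = \left(-5\right) \left(-17\right) = 85$)
$g{\left(A \right)} = -42$
$S{\left(s \right)} = -4 - 150 s^{\frac{5}{2}}$ ($S{\left(s \right)} = -4 + - 150 s^{2} \sqrt{s} = -4 - 150 s^{\frac{5}{2}}$)
$\frac{g{\left(244 \right)}}{S{\left(H \right)}} = - \frac{42}{-4 - 150 \cdot 85^{\frac{5}{2}}} = - \frac{42}{-4 - 150 \cdot 7225 \sqrt{85}} = - \frac{42}{-4 - 1083750 \sqrt{85}}$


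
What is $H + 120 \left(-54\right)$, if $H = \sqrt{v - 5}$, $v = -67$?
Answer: $-6480 + 6 i \sqrt{2} \approx -6480.0 + 8.4853 i$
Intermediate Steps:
$H = 6 i \sqrt{2}$ ($H = \sqrt{-67 - 5} = \sqrt{-72} = 6 i \sqrt{2} \approx 8.4853 i$)
$H + 120 \left(-54\right) = 6 i \sqrt{2} + 120 \left(-54\right) = 6 i \sqrt{2} - 6480 = -6480 + 6 i \sqrt{2}$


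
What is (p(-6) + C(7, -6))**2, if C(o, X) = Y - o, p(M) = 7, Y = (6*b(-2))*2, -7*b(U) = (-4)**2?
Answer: 36864/49 ≈ 752.33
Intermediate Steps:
b(U) = -16/7 (b(U) = -1/7*(-4)**2 = -1/7*16 = -16/7)
Y = -192/7 (Y = (6*(-16/7))*2 = -96/7*2 = -192/7 ≈ -27.429)
C(o, X) = -192/7 - o
(p(-6) + C(7, -6))**2 = (7 + (-192/7 - 1*7))**2 = (7 + (-192/7 - 7))**2 = (7 - 241/7)**2 = (-192/7)**2 = 36864/49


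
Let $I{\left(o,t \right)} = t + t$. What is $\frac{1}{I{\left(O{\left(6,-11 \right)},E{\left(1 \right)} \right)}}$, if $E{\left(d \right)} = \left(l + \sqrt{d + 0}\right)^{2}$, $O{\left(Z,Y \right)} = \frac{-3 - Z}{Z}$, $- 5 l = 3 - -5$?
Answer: $\frac{25}{18} \approx 1.3889$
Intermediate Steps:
$l = - \frac{8}{5}$ ($l = - \frac{3 - -5}{5} = - \frac{3 + 5}{5} = \left(- \frac{1}{5}\right) 8 = - \frac{8}{5} \approx -1.6$)
$O{\left(Z,Y \right)} = \frac{-3 - Z}{Z}$
$E{\left(d \right)} = \left(- \frac{8}{5} + \sqrt{d}\right)^{2}$ ($E{\left(d \right)} = \left(- \frac{8}{5} + \sqrt{d + 0}\right)^{2} = \left(- \frac{8}{5} + \sqrt{d}\right)^{2}$)
$I{\left(o,t \right)} = 2 t$
$\frac{1}{I{\left(O{\left(6,-11 \right)},E{\left(1 \right)} \right)}} = \frac{1}{2 \frac{\left(-8 + 5 \sqrt{1}\right)^{2}}{25}} = \frac{1}{2 \frac{\left(-8 + 5 \cdot 1\right)^{2}}{25}} = \frac{1}{2 \frac{\left(-8 + 5\right)^{2}}{25}} = \frac{1}{2 \frac{\left(-3\right)^{2}}{25}} = \frac{1}{2 \cdot \frac{1}{25} \cdot 9} = \frac{1}{2 \cdot \frac{9}{25}} = \frac{1}{\frac{18}{25}} = \frac{25}{18}$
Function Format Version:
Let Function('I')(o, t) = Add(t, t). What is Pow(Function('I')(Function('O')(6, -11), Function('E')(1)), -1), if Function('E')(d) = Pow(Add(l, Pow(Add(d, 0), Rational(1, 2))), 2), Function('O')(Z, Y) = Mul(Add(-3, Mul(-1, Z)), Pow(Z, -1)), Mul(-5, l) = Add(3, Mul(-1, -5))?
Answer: Rational(25, 18) ≈ 1.3889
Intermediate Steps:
l = Rational(-8, 5) (l = Mul(Rational(-1, 5), Add(3, Mul(-1, -5))) = Mul(Rational(-1, 5), Add(3, 5)) = Mul(Rational(-1, 5), 8) = Rational(-8, 5) ≈ -1.6000)
Function('O')(Z, Y) = Mul(Pow(Z, -1), Add(-3, Mul(-1, Z)))
Function('E')(d) = Pow(Add(Rational(-8, 5), Pow(d, Rational(1, 2))), 2) (Function('E')(d) = Pow(Add(Rational(-8, 5), Pow(Add(d, 0), Rational(1, 2))), 2) = Pow(Add(Rational(-8, 5), Pow(d, Rational(1, 2))), 2))
Function('I')(o, t) = Mul(2, t)
Pow(Function('I')(Function('O')(6, -11), Function('E')(1)), -1) = Pow(Mul(2, Mul(Rational(1, 25), Pow(Add(-8, Mul(5, Pow(1, Rational(1, 2)))), 2))), -1) = Pow(Mul(2, Mul(Rational(1, 25), Pow(Add(-8, Mul(5, 1)), 2))), -1) = Pow(Mul(2, Mul(Rational(1, 25), Pow(Add(-8, 5), 2))), -1) = Pow(Mul(2, Mul(Rational(1, 25), Pow(-3, 2))), -1) = Pow(Mul(2, Mul(Rational(1, 25), 9)), -1) = Pow(Mul(2, Rational(9, 25)), -1) = Pow(Rational(18, 25), -1) = Rational(25, 18)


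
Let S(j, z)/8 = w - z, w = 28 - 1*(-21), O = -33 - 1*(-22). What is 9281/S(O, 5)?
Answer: 9281/352 ≈ 26.366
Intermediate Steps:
O = -11 (O = -33 + 22 = -11)
w = 49 (w = 28 + 21 = 49)
S(j, z) = 392 - 8*z (S(j, z) = 8*(49 - z) = 392 - 8*z)
9281/S(O, 5) = 9281/(392 - 8*5) = 9281/(392 - 40) = 9281/352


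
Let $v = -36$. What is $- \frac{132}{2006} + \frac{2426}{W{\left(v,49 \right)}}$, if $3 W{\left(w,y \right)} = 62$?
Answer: $\frac{3647871}{31093} \approx 117.32$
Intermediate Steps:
$W{\left(w,y \right)} = \frac{62}{3}$ ($W{\left(w,y \right)} = \frac{1}{3} \cdot 62 = \frac{62}{3}$)
$- \frac{132}{2006} + \frac{2426}{W{\left(v,49 \right)}} = - \frac{132}{2006} + \frac{2426}{\frac{62}{3}} = \left(-132\right) \frac{1}{2006} + 2426 \cdot \frac{3}{62} = - \frac{66}{1003} + \frac{3639}{31} = \frac{3647871}{31093}$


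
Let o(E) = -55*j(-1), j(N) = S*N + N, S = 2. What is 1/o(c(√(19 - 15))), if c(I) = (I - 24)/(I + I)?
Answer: 1/165 ≈ 0.0060606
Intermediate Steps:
j(N) = 3*N (j(N) = 2*N + N = 3*N)
c(I) = (-24 + I)/(2*I) (c(I) = (-24 + I)/((2*I)) = (-24 + I)*(1/(2*I)) = (-24 + I)/(2*I))
o(E) = 165 (o(E) = -165*(-1) = -55*(-3) = 165)
1/o(c(√(19 - 15))) = 1/165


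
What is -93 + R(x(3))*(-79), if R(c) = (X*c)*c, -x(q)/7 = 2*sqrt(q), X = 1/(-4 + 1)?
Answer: 15391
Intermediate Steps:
X = -1/3 (X = 1/(-3) = -1/3 ≈ -0.33333)
x(q) = -14*sqrt(q)
R(c) = -c**2/3 (R(c) = (-c/3)*c = -c**2/3)
-93 + R(x(3))*(-79) = -93 - (-14*sqrt(3))**2/3*(-79) = -93 - 1/3*588*(-79) = -93 - 196*(-79) = -93 + 15484 = 15391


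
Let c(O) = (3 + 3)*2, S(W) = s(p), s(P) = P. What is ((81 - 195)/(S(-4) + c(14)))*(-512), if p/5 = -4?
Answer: -7296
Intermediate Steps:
p = -20 (p = 5*(-4) = -20)
S(W) = -20
c(O) = 12 (c(O) = 6*2 = 12)
((81 - 195)/(S(-4) + c(14)))*(-512) = ((81 - 195)/(-20 + 12))*(-512) = -114/(-8)*(-512) = -114*(-1/8)*(-512) = (57/4)*(-512) = -7296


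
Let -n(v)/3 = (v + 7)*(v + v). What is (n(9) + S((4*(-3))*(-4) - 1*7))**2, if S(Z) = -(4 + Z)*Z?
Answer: 7338681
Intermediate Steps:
n(v) = -6*v*(7 + v) (n(v) = -3*(v + 7)*(v + v) = -3*(7 + v)*2*v = -6*v*(7 + v))
S(Z) = -Z*(4 + Z)
(n(9) + S((4*(-3))*(-4) - 1*7))**2 = (-6*9*(7 + 9) - ((4*(-3))*(-4) - 1*7)*(4 + ((4*(-3))*(-4) - 1*7)))**2 = (-6*9*16 - (-12*(-4) - 7)*(4 + (-12*(-4) - 7)))**2 = (-864 - (48 - 7)*(4 + (48 - 7)))**2 = (-864 - 1*41*(4 + 41))**2 = (-864 - 1*41*45)**2 = (-864 - 1845)**2 = (-2709)**2 = 7338681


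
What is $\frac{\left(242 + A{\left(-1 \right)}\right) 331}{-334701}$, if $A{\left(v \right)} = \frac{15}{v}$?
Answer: $- \frac{75137}{334701} \approx -0.22449$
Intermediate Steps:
$\frac{\left(242 + A{\left(-1 \right)}\right) 331}{-334701} = \frac{\left(242 + \frac{15}{-1}\right) 331}{-334701} = \left(242 + 15 \left(-1\right)\right) 331 \left(- \frac{1}{334701}\right) = \left(242 - 15\right) 331 \left(- \frac{1}{334701}\right) = 227 \cdot 331 \left(- \frac{1}{334701}\right) = 75137 \left(- \frac{1}{334701}\right) = - \frac{75137}{334701}$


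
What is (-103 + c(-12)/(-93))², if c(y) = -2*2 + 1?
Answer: 10188864/961 ≈ 10602.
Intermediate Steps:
c(y) = -3 (c(y) = -4 + 1 = -3)
(-103 + c(-12)/(-93))² = (-103 - 3/(-93))² = (-103 - 3*(-1/93))² = (-103 + 1/31)² = (-3192/31)² = 10188864/961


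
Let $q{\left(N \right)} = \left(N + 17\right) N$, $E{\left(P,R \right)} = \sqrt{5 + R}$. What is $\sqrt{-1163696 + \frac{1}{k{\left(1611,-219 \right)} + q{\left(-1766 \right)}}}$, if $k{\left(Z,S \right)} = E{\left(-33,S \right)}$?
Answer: $\sqrt{\frac{-3594347400863 - 1163696 i \sqrt{214}}{3088734 + i \sqrt{214}}} \approx 1078.7 i$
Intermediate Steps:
$k{\left(Z,S \right)} = \sqrt{5 + S}$
$q{\left(N \right)} = N \left(17 + N\right)$ ($q{\left(N \right)} = \left(17 + N\right) N = N \left(17 + N\right)$)
$\sqrt{-1163696 + \frac{1}{k{\left(1611,-219 \right)} + q{\left(-1766 \right)}}} = \sqrt{-1163696 + \frac{1}{\sqrt{5 - 219} - 1766 \left(17 - 1766\right)}} = \sqrt{-1163696 + \frac{1}{\sqrt{-214} - -3088734}} = \sqrt{-1163696 + \frac{1}{i \sqrt{214} + 3088734}} = \sqrt{-1163696 + \frac{1}{3088734 + i \sqrt{214}}}$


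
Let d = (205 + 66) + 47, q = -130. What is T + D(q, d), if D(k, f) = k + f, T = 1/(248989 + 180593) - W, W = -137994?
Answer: 59360499925/429582 ≈ 1.3818e+5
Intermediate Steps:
T = 59279738509/429582 (T = 1/(248989 + 180593) - 1*(-137994) = 1/429582 + 137994 = 59279738509/429582 ≈ 1.3799e+5)
d = 318 (d = 271 + 47 = 318)
D(k, f) = f + k
T + D(q, d) = 59279738509/429582 + (318 - 130) = 59279738509/429582 + 188 = 59360499925/429582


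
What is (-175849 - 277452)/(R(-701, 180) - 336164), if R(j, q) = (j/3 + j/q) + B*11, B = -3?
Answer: 81594180/60558221 ≈ 1.3474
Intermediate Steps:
R(j, q) = -33 + j/3 + j/q (R(j, q) = (j/3 + j/q) - 3*11 = (j*(1/3) + j/q) - 33 = (j/3 + j/q) - 33 = -33 + j/3 + j/q)
(-175849 - 277452)/(R(-701, 180) - 336164) = (-175849 - 277452)/((-33 + (1/3)*(-701) - 701/180) - 336164) = -453301/((-33 - 701/3 - 701*1/180) - 336164) = -453301/((-33 - 701/3 - 701/180) - 336164) = -453301/(-48701/180 - 336164) = -453301/(-60558221/180) = -453301*(-180/60558221) = 81594180/60558221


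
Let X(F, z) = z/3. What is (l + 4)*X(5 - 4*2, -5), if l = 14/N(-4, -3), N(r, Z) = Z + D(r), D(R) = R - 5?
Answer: -85/18 ≈ -4.7222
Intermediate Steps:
D(R) = -5 + R
N(r, Z) = -5 + Z + r (N(r, Z) = Z + (-5 + r) = -5 + Z + r)
X(F, z) = z/3 (X(F, z) = z*(⅓) = z/3)
l = -7/6 (l = 14/(-5 - 3 - 4) = 14/(-12) = 14*(-1/12) = -7/6 ≈ -1.1667)
(l + 4)*X(5 - 4*2, -5) = (-7/6 + 4)*((⅓)*(-5)) = (17/6)*(-5/3) = -85/18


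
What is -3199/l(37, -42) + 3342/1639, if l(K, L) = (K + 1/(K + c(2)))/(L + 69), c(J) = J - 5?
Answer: -4809014220/2063501 ≈ -2330.5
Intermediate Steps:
c(J) = -5 + J
l(K, L) = (K + 1/(-3 + K))/(69 + L) (l(K, L) = (K + 1/(K + (-5 + 2)))/(L + 69) = (K + 1/(K - 3))/(69 + L) = (K + 1/(-3 + K))/(69 + L))
-3199/l(37, -42) + 3342/1639 = -3199*(-207 - 3*(-42) + 69*37 + 37*(-42))/(1 + 37**2 - 3*37) + 3342/1639 = -3199*(-207 + 126 + 2553 - 1554)/(1 + 1369 - 111) + 3342*(1/1639) = -3199/(1259/918) + 3342/1639 = -3199/((1/918)*1259) + 3342/1639 = -3199/1259/918 + 3342/1639 = -3199*918/1259 + 3342/1639 = -2936682/1259 + 3342/1639 = -4809014220/2063501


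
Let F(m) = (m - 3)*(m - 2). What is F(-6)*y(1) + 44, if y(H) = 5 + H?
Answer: 476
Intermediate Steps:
F(m) = (-3 + m)*(-2 + m)
F(-6)*y(1) + 44 = (6 + (-6)² - 5*(-6))*(5 + 1) + 44 = (6 + 36 + 30)*6 + 44 = 72*6 + 44 = 432 + 44 = 476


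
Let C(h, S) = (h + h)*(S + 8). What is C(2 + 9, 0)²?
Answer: 30976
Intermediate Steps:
C(h, S) = 2*h*(8 + S) (C(h, S) = (2*h)*(8 + S) = 2*h*(8 + S))
C(2 + 9, 0)² = (2*(2 + 9)*(8 + 0))² = (2*11*8)² = 176² = 30976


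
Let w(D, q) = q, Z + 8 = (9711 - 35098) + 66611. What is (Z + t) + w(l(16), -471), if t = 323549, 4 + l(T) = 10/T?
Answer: 364294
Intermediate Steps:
l(T) = -4 + 10/T
Z = 41216 (Z = -8 + ((9711 - 35098) + 66611) = -8 + (-25387 + 66611) = -8 + 41224 = 41216)
(Z + t) + w(l(16), -471) = (41216 + 323549) - 471 = 364765 - 471 = 364294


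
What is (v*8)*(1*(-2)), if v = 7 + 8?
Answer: -240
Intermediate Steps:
v = 15
(v*8)*(1*(-2)) = (15*8)*(1*(-2)) = 120*(-2) = -240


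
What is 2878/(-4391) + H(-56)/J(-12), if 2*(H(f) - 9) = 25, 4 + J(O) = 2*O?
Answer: -349981/245896 ≈ -1.4233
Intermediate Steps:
J(O) = -4 + 2*O
H(f) = 43/2 (H(f) = 9 + (½)*25 = 9 + 25/2 = 43/2)
2878/(-4391) + H(-56)/J(-12) = 2878/(-4391) + 43/(2*(-4 + 2*(-12))) = 2878*(-1/4391) + 43/(2*(-4 - 24)) = -2878/4391 + (43/2)/(-28) = -2878/4391 + (43/2)*(-1/28) = -2878/4391 - 43/56 = -349981/245896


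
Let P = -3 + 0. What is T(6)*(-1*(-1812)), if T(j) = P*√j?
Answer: -5436*√6 ≈ -13315.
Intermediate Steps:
P = -3
T(j) = -3*√j
T(6)*(-1*(-1812)) = (-3*√6)*(-1*(-1812)) = -3*√6*1812 = -5436*√6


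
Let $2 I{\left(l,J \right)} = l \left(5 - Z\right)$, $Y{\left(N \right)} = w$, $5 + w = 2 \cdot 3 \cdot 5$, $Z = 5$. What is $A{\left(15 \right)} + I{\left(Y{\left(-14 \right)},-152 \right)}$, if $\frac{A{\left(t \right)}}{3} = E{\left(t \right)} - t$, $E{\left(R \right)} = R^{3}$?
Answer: $10080$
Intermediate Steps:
$w = 25$ ($w = -5 + 2 \cdot 3 \cdot 5 = -5 + 6 \cdot 5 = -5 + 30 = 25$)
$Y{\left(N \right)} = 25$
$A{\left(t \right)} = - 3 t + 3 t^{3}$ ($A{\left(t \right)} = 3 \left(t^{3} - t\right) = - 3 t + 3 t^{3}$)
$I{\left(l,J \right)} = 0$ ($I{\left(l,J \right)} = \frac{l \left(5 - 5\right)}{2} = \frac{l 0}{2} = \frac{1}{2} \cdot 0 = 0$)
$A{\left(15 \right)} + I{\left(Y{\left(-14 \right)},-152 \right)} = 3 \cdot 15 \left(-1 + 15^{2}\right) + 0 = 3 \cdot 15 \left(-1 + 225\right) + 0 = 3 \cdot 15 \cdot 224 + 0 = 10080 + 0 = 10080$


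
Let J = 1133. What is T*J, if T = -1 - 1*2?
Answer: -3399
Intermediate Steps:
T = -3 (T = -1 - 2 = -3)
T*J = -3*1133 = -3399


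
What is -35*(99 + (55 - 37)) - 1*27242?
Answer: -31337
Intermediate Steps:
-35*(99 + (55 - 37)) - 1*27242 = -35*(99 + 18) - 27242 = -35*117 - 27242 = -4095 - 27242 = -31337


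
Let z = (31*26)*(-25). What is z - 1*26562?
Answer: -46712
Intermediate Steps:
z = -20150 (z = 806*(-25) = -20150)
z - 1*26562 = -20150 - 1*26562 = -20150 - 26562 = -46712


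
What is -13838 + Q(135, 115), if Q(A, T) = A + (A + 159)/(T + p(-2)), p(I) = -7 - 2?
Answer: -726112/53 ≈ -13700.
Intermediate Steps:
p(I) = -9
Q(A, T) = A + (159 + A)/(-9 + T) (Q(A, T) = A + (A + 159)/(T - 9) = A + (159 + A)/(-9 + T))
-13838 + Q(135, 115) = -13838 + (159 - 8*135 + 135*115)/(-9 + 115) = -13838 + (159 - 1080 + 15525)/106 = -13838 + (1/106)*14604 = -13838 + 7302/53 = -726112/53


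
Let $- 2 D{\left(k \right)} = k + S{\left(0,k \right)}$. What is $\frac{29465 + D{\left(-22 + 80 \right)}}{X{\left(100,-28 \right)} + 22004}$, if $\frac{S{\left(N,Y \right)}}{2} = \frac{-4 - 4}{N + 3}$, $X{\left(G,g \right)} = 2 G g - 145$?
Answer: $\frac{88316}{48777} \approx 1.8106$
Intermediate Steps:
$X{\left(G,g \right)} = -145 + 2 G g$ ($X{\left(G,g \right)} = 2 G g - 145 = -145 + 2 G g$)
$S{\left(N,Y \right)} = - \frac{16}{3 + N}$ ($S{\left(N,Y \right)} = 2 \frac{-4 - 4}{N + 3} = 2 \left(- \frac{8}{3 + N}\right) = - \frac{16}{3 + N}$)
$D{\left(k \right)} = \frac{8}{3} - \frac{k}{2}$ ($D{\left(k \right)} = - \frac{k - \frac{16}{3 + 0}}{2} = - \frac{k - \frac{16}{3}}{2} = - \frac{- \frac{16}{3} + k}{2} = \frac{8}{3} - \frac{k}{2}$)
$\frac{29465 + D{\left(-22 + 80 \right)}}{X{\left(100,-28 \right)} + 22004} = \frac{29465 + \left(\frac{8}{3} - \frac{-22 + 80}{2}\right)}{\left(-145 + 2 \cdot 100 \left(-28\right)\right) + 22004} = \frac{29465 + \left(\frac{8}{3} - 29\right)}{\left(-145 - 5600\right) + 22004} = \frac{29465 + \left(\frac{8}{3} - 29\right)}{-5745 + 22004} = \frac{29465 - \frac{79}{3}}{16259} = \frac{88316}{3} \cdot \frac{1}{16259} = \frac{88316}{48777}$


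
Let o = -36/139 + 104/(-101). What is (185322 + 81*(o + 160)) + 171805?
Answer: 5194185941/14039 ≈ 3.6998e+5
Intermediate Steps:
o = -18092/14039 (o = -36*1/139 + 104*(-1/101) = -36/139 - 104/101 = -18092/14039 ≈ -1.2887)
(185322 + 81*(o + 160)) + 171805 = (185322 + 81*(-18092/14039 + 160)) + 171805 = (185322 + 81*(2228148/14039)) + 171805 = (185322 + 180479988/14039) + 171805 = 2782215546/14039 + 171805 = 5194185941/14039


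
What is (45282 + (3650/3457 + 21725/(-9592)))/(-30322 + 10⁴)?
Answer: -45499708451/20420250096 ≈ -2.2282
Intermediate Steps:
(45282 + (3650/3457 + 21725/(-9592)))/(-30322 + 10⁴) = (45282 + (3650*(1/3457) + 21725*(-1/9592)))/(-30322 + 10000) = (45282 + (3650/3457 - 1975/872))/(-20322) = (45282 - 3644775/3014504)*(-1/20322) = (136499125353/3014504)*(-1/20322) = -45499708451/20420250096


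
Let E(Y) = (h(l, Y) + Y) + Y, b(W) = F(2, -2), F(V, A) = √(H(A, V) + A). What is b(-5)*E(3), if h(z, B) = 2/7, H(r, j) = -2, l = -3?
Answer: 88*I/7 ≈ 12.571*I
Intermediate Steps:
h(z, B) = 2/7 (h(z, B) = 2*(⅐) = 2/7)
F(V, A) = √(-2 + A)
b(W) = 2*I (b(W) = √(-2 - 2) = √(-4) = 2*I)
E(Y) = 2/7 + 2*Y (E(Y) = (2/7 + Y) + Y = 2/7 + 2*Y)
b(-5)*E(3) = (2*I)*(2/7 + 2*3) = (2*I)*(2/7 + 6) = (2*I)*(44/7) = 88*I/7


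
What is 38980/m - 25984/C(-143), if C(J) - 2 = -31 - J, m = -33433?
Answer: -436583396/1905681 ≈ -229.10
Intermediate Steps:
C(J) = -29 - J (C(J) = 2 + (-31 - J) = -29 - J)
38980/m - 25984/C(-143) = 38980/(-33433) - 25984/(-29 - 1*(-143)) = 38980*(-1/33433) - 25984/(-29 + 143) = -38980/33433 - 25984/114 = -38980/33433 - 25984*1/114 = -38980/33433 - 12992/57 = -436583396/1905681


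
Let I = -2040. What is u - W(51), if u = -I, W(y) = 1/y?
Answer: 104039/51 ≈ 2040.0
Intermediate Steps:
u = 2040 (u = -1*(-2040) = 2040)
u - W(51) = 2040 - 1/51 = 104039/51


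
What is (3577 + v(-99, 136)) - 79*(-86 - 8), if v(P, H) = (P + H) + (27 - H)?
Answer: 10931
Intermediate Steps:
v(P, H) = 27 + P (v(P, H) = (H + P) + (27 - H) = 27 + P)
(3577 + v(-99, 136)) - 79*(-86 - 8) = (3577 + (27 - 99)) - 79*(-86 - 8) = (3577 - 72) - 79*(-94) = 3505 + 7426 = 10931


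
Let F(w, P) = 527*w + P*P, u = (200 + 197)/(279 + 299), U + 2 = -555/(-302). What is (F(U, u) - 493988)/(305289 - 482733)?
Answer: 24924346262399/8951461395696 ≈ 2.7844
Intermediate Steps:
U = -49/302 (U = -2 - 555/(-302) = -2 - 555*(-1/302) = -2 + 555/302 = -49/302 ≈ -0.16225)
u = 397/578 ≈ 0.68685
F(w, P) = P² + 527*w (F(w, P) = 527*w + P² = P² + 527*w)
(F(U, u) - 493988)/(305289 - 482733) = (((397/578)² + 527*(-49/302)) - 493988)/(305289 - 482733) = ((157609/334084 - 25823/302) - 493988)/(-177444) = (-4289726607/50446684 - 493988)*(-1/177444) = -24924346262399/50446684*(-1/177444) = 24924346262399/8951461395696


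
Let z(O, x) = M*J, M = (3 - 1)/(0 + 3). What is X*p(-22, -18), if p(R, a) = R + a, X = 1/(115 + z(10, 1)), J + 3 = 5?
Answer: -120/349 ≈ -0.34384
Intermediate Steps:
J = 2 (J = -3 + 5 = 2)
M = ⅔ (M = 2/3 = 2*(⅓) = ⅔ ≈ 0.66667)
z(O, x) = 4/3 (z(O, x) = (⅔)*2 = 4/3)
X = 3/349 (X = 1/(115 + 4/3) = 1/(349/3) = 3/349 ≈ 0.0085960)
X*p(-22, -18) = 3*(-22 - 18)/349 = (3/349)*(-40) = -120/349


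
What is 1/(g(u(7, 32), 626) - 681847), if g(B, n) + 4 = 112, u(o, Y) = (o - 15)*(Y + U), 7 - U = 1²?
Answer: -1/681739 ≈ -1.4668e-6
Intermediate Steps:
U = 6 (U = 7 - 1*1² = 7 - 1*1 = 7 - 1 = 6)
u(o, Y) = (-15 + o)*(6 + Y) (u(o, Y) = (o - 15)*(Y + 6) = (-15 + o)*(6 + Y))
g(B, n) = 108 (g(B, n) = -4 + 112 = 108)
1/(g(u(7, 32), 626) - 681847) = 1/(108 - 681847) = 1/(-681739) = -1/681739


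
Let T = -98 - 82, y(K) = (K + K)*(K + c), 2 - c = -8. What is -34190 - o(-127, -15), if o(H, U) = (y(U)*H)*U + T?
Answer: -319760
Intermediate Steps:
c = 10 (c = 2 - 1*(-8) = 2 + 8 = 10)
y(K) = 2*K*(10 + K) (y(K) = (K + K)*(K + 10) = (2*K)*(10 + K) = 2*K*(10 + K))
T = -180
o(H, U) = -180 + 2*H*U²*(10 + U) (o(H, U) = ((2*U*(10 + U))*H)*U - 180 = (2*H*U*(10 + U))*U - 180 = 2*H*U²*(10 + U) - 180 = -180 + 2*H*U²*(10 + U))
-34190 - o(-127, -15) = -34190 - (-180 + 2*(-127)*(-15)²*(10 - 15)) = -34190 - (-180 + 2*(-127)*225*(-5)) = -34190 - (-180 + 285750) = -34190 - 1*285570 = -34190 - 285570 = -319760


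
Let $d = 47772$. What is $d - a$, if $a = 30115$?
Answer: $17657$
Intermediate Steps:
$d - a = 47772 - 30115 = 17657$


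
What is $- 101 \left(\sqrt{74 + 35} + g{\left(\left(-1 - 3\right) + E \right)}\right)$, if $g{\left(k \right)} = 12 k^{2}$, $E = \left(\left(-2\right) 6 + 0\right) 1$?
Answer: $-310272 - 101 \sqrt{109} \approx -3.1133 \cdot 10^{5}$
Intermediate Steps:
$E = -12$ ($E = \left(-12 + 0\right) 1 = \left(-12\right) 1 = -12$)
$- 101 \left(\sqrt{74 + 35} + g{\left(\left(-1 - 3\right) + E \right)}\right) = - 101 \left(\sqrt{74 + 35} + 12 \left(\left(-1 - 3\right) - 12\right)^{2}\right) = - 101 \left(\sqrt{109} + 12 \left(-4 - 12\right)^{2}\right) = - 101 \left(\sqrt{109} + 12 \left(-16\right)^{2}\right) = - 101 \left(\sqrt{109} + 12 \cdot 256\right) = - 101 \left(\sqrt{109} + 3072\right) = - 101 \left(3072 + \sqrt{109}\right) = -310272 - 101 \sqrt{109}$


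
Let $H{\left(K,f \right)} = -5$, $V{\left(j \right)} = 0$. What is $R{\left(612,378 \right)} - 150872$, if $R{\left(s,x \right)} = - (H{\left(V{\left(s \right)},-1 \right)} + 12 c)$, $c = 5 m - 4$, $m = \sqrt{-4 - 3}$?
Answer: $-150819 - 60 i \sqrt{7} \approx -1.5082 \cdot 10^{5} - 158.75 i$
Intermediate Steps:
$m = i \sqrt{7}$ ($m = \sqrt{-7} = i \sqrt{7} \approx 2.6458 i$)
$c = -4 + 5 i \sqrt{7}$ ($c = 5 i \sqrt{7} - 4 = -4 + 5 i \sqrt{7} \approx -4.0 + 13.229 i$)
$R{\left(s,x \right)} = 53 - 60 i \sqrt{7}$ ($R{\left(s,x \right)} = - (-5 + 12 \left(-4 + 5 i \sqrt{7}\right)) = - (-5 - \left(48 - 60 i \sqrt{7}\right)) = - (-53 + 60 i \sqrt{7}) = 53 - 60 i \sqrt{7}$)
$R{\left(612,378 \right)} - 150872 = \left(53 - 60 i \sqrt{7}\right) - 150872 = -150819 - 60 i \sqrt{7}$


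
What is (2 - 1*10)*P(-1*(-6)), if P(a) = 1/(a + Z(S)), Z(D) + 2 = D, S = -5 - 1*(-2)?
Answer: -8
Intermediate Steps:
S = -3 (S = -5 + 2 = -3)
Z(D) = -2 + D
P(a) = 1/(-5 + a) (P(a) = 1/(a + (-2 - 3)) = 1/(a - 5) = 1/(-5 + a))
(2 - 1*10)*P(-1*(-6)) = (2 - 1*10)/(-5 - 1*(-6)) = (2 - 10)/(-5 + 6) = -8/1 = -8*1 = -8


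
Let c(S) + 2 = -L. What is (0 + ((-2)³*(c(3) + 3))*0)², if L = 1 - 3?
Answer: 0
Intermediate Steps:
L = -2
c(S) = 0 (c(S) = -2 - 1*(-2) = -2 + 2 = 0)
(0 + ((-2)³*(c(3) + 3))*0)² = (0 + ((-2)³*(0 + 3))*0)² = (0 - 8*3*0)² = (0 - 24*0)² = (0 + 0)² = 0² = 0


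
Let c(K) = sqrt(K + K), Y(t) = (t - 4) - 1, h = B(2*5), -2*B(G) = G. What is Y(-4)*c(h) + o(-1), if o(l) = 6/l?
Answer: -6 - 9*I*sqrt(10) ≈ -6.0 - 28.461*I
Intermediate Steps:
B(G) = -G/2
h = -5 ≈ -5.0000
Y(t) = -5 + t (Y(t) = (-4 + t) - 1 = -5 + t)
c(K) = sqrt(2)*sqrt(K) (c(K) = sqrt(2*K) = sqrt(2)*sqrt(K))
Y(-4)*c(h) + o(-1) = (-5 - 4)*(sqrt(2)*sqrt(-5)) + 6/(-1) = -9*sqrt(2)*I*sqrt(5) + 6*(-1) = -9*I*sqrt(10) - 6 = -6 - 9*I*sqrt(10)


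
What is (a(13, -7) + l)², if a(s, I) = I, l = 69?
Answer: 3844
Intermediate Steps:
(a(13, -7) + l)² = (-7 + 69)² = 62² = 3844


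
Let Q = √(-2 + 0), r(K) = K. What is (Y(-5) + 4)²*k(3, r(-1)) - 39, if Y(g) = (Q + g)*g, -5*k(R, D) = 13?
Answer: -10478/5 + 754*I*√2 ≈ -2095.6 + 1066.3*I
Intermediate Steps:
Q = I*√2 (Q = √(-2) = I*√2 ≈ 1.4142*I)
k(R, D) = -13/5 (k(R, D) = -⅕*13 = -13/5)
Y(g) = g*(g + I*√2) (Y(g) = (I*√2 + g)*g = (g + I*√2)*g = g*(g + I*√2))
(Y(-5) + 4)²*k(3, r(-1)) - 39 = (-5*(-5 + I*√2) + 4)²*(-13/5) - 39 = ((25 - 5*I*√2) + 4)²*(-13/5) - 39 = (29 - 5*I*√2)²*(-13/5) - 39 = -13*(29 - 5*I*√2)²/5 - 39 = -39 - 13*(29 - 5*I*√2)²/5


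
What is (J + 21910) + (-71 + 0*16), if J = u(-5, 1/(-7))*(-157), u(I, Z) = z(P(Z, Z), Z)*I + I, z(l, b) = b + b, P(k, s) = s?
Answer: 156798/7 ≈ 22400.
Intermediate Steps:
z(l, b) = 2*b
u(I, Z) = I + 2*I*Z (u(I, Z) = (2*Z)*I + I = 2*I*Z + I = I + 2*I*Z)
J = 3925/7 (J = -5*(1 + 2/(-7))*(-157) = -5*(1 + 2*(-1/7))*(-157) = -5*(1 - 2/7)*(-157) = -5*5/7*(-157) = -25/7*(-157) = 3925/7 ≈ 560.71)
(J + 21910) + (-71 + 0*16) = (3925/7 + 21910) + (-71 + 0*16) = 157295/7 + (-71 + 0) = 157295/7 - 71 = 156798/7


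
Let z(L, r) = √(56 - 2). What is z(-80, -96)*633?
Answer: 1899*√6 ≈ 4651.6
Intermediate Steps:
z(L, r) = 3*√6 (z(L, r) = √54 = 3*√6)
z(-80, -96)*633 = (3*√6)*633 = 1899*√6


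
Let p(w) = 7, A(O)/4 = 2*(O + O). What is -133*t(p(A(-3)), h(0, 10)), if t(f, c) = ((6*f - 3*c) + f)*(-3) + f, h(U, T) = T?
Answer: 6650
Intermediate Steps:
A(O) = 16*O (A(O) = 4*(2*(O + O)) = 4*(2*(2*O)) = 4*(4*O) = 16*O)
t(f, c) = -20*f + 9*c (t(f, c) = ((-3*c + 6*f) + f)*(-3) + f = (-3*c + 7*f)*(-3) + f = (-21*f + 9*c) + f = -20*f + 9*c)
-133*t(p(A(-3)), h(0, 10)) = -133*(-20*7 + 9*10) = -133*(-140 + 90) = -133*(-50) = 6650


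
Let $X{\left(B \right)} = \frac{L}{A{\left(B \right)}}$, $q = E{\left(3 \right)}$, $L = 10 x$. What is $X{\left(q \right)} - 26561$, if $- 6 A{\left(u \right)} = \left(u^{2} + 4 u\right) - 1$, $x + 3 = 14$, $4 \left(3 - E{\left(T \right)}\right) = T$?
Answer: $- \frac{505619}{19} \approx -26612.0$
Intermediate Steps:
$E{\left(T \right)} = 3 - \frac{T}{4}$
$x = 11$ ($x = -3 + 14 = 11$)
$A{\left(u \right)} = \frac{1}{6} - \frac{2 u}{3} - \frac{u^{2}}{6}$ ($A{\left(u \right)} = - \frac{\left(u^{2} + 4 u\right) - 1}{6} = - \frac{-1 + u^{2} + 4 u}{6} = \frac{1}{6} - \frac{2 u}{3} - \frac{u^{2}}{6}$)
$L = 110$ ($L = 10 \cdot 11 = 110$)
$q = \frac{9}{4}$ ($q = 3 - \frac{3}{4} = \frac{9}{4} \approx 2.25$)
$X{\left(B \right)} = \frac{110}{\frac{1}{6} - \frac{2 B}{3} - \frac{B^{2}}{6}}$
$X{\left(q \right)} - 26561 = - \frac{660}{-1 + \left(\frac{9}{4}\right)^{2} + 4 \cdot \frac{9}{4}} - 26561 = - \frac{660}{-1 + \frac{81}{16} + 9} - 26561 = - \frac{660}{\frac{209}{16}} - 26561 = \left(-660\right) \frac{16}{209} - 26561 = - \frac{960}{19} - 26561 = - \frac{505619}{19}$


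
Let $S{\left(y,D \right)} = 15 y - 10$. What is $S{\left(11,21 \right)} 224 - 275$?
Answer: $34445$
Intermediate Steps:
$S{\left(y,D \right)} = -10 + 15 y$
$S{\left(11,21 \right)} 224 - 275 = \left(-10 + 15 \cdot 11\right) 224 - 275 = \left(-10 + 165\right) 224 - 275 = 155 \cdot 224 - 275 = 34720 - 275 = 34445$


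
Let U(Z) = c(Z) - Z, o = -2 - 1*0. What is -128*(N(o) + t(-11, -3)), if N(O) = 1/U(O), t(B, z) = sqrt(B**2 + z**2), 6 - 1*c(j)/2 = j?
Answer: -64/9 - 128*sqrt(130) ≈ -1466.5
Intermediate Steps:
c(j) = 12 - 2*j
o = -2 (o = -2 + 0 = -2)
U(Z) = 12 - 3*Z (U(Z) = (12 - 2*Z) - Z = 12 - 3*Z)
N(O) = 1/(12 - 3*O)
-128*(N(o) + t(-11, -3)) = -128*(-1/(-12 + 3*(-2)) + sqrt((-11)**2 + (-3)**2)) = -128*(-1/(-12 - 6) + sqrt(121 + 9)) = -128*(-1/(-18) + sqrt(130)) = -128*(-1*(-1/18) + sqrt(130)) = -128*(1/18 + sqrt(130)) = -64/9 - 128*sqrt(130)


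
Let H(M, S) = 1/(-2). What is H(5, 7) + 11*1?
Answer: 21/2 ≈ 10.500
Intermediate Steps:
H(M, S) = -1/2
H(5, 7) + 11*1 = -1/2 + 11*1 = -1/2 + 11 = 21/2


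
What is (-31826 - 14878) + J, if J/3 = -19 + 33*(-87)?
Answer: -55374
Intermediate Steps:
J = -8670 (J = 3*(-19 + 33*(-87)) = 3*(-19 - 2871) = 3*(-2890) = -8670)
(-31826 - 14878) + J = (-31826 - 14878) - 8670 = -46704 - 8670 = -55374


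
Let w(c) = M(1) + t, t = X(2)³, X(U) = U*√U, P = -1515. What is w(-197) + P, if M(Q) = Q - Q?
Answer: -1515 + 16*√2 ≈ -1492.4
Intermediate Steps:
M(Q) = 0
X(U) = U^(3/2)
t = 16*√2 (t = (2^(3/2))³ = (2*√2)³ = 16*√2 ≈ 22.627)
w(c) = 16*√2 (w(c) = 0 + 16*√2 = 16*√2)
w(-197) + P = 16*√2 - 1515 = -1515 + 16*√2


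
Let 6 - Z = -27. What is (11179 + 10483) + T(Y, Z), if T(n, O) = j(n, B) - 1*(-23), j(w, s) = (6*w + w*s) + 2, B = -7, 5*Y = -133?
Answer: 108568/5 ≈ 21714.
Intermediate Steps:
Z = 33 (Z = 6 - 1*(-27) = 6 + 27 = 33)
Y = -133/5 (Y = (1/5)*(-133) = -133/5 ≈ -26.600)
j(w, s) = 2 + 6*w + s*w (j(w, s) = (6*w + s*w) + 2 = 2 + 6*w + s*w)
T(n, O) = 25 - n (T(n, O) = (2 + 6*n - 7*n) - 1*(-23) = (2 - n) + 23 = 25 - n)
(11179 + 10483) + T(Y, Z) = (11179 + 10483) + (25 - 1*(-133/5)) = 21662 + (25 + 133/5) = 21662 + 258/5 = 108568/5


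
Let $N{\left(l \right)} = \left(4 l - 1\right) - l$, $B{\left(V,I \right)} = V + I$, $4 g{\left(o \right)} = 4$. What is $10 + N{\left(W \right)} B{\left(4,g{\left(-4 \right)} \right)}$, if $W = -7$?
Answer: $-100$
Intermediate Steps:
$g{\left(o \right)} = 1$ ($g{\left(o \right)} = \frac{1}{4} \cdot 4 = 1$)
$B{\left(V,I \right)} = I + V$
$N{\left(l \right)} = -1 + 3 l$ ($N{\left(l \right)} = \left(-1 + 4 l\right) - l = -1 + 3 l$)
$10 + N{\left(W \right)} B{\left(4,g{\left(-4 \right)} \right)} = 10 + \left(-1 + 3 \left(-7\right)\right) \left(1 + 4\right) = 10 + \left(-1 - 21\right) 5 = 10 - 110 = -100$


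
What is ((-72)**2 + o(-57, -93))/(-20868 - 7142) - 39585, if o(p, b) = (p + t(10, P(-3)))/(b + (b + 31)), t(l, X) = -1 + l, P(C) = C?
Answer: -85930530159/2170775 ≈ -39585.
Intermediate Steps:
o(p, b) = (9 + p)/(31 + 2*b) (o(p, b) = (p + (-1 + 10))/(b + (b + 31)) = (p + 9)/(b + (31 + b)) = (9 + p)/(31 + 2*b))
((-72)**2 + o(-57, -93))/(-20868 - 7142) - 39585 = ((-72)**2 + (9 - 57)/(31 + 2*(-93)))/(-20868 - 7142) - 39585 = (5184 - 48/(31 - 186))/(-28010) - 39585 = (5184 - 48/(-155))*(-1/28010) - 39585 = (5184 - 1/155*(-48))*(-1/28010) - 39585 = (5184 + 48/155)*(-1/28010) - 39585 = (803568/155)*(-1/28010) - 39585 = -401784/2170775 - 39585 = -85930530159/2170775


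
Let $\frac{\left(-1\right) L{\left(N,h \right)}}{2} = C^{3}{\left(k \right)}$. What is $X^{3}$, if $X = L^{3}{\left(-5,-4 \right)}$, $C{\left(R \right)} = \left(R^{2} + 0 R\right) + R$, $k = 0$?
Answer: $0$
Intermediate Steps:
$C{\left(R \right)} = R + R^{2}$ ($C{\left(R \right)} = \left(R^{2} + 0\right) + R = R^{2} + R = R + R^{2}$)
$L{\left(N,h \right)} = 0$ ($L{\left(N,h \right)} = - 2 \left(0 \left(1 + 0\right)\right)^{3} = - 2 \left(0 \cdot 1\right)^{3} = - 2 \cdot 0^{3} = \left(-2\right) 0 = 0$)
$X = 0$ ($X = 0^{3} = 0$)
$X^{3} = 0^{3} = 0$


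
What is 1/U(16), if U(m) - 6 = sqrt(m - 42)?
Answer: 3/31 - I*sqrt(26)/62 ≈ 0.096774 - 0.082242*I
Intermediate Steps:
U(m) = 6 + sqrt(-42 + m) (U(m) = 6 + sqrt(m - 42) = 6 + sqrt(-42 + m))
1/U(16) = 1/(6 + sqrt(-42 + 16)) = 1/(6 + sqrt(-26)) = 1/(6 + I*sqrt(26))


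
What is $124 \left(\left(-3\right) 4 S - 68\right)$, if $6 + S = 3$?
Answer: $-3968$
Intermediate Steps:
$S = -3$ ($S = -6 + 3 = -3$)
$124 \left(\left(-3\right) 4 S - 68\right) = 124 \left(\left(-3\right) 4 \left(-3\right) - 68\right) = 124 \left(\left(-12\right) \left(-3\right) - 68\right) = 124 \left(36 - 68\right) = 124 \left(-32\right) = -3968$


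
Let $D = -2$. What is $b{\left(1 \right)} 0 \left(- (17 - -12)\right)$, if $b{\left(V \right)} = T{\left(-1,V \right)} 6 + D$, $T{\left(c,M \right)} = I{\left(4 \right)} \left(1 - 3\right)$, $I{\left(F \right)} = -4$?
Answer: $0$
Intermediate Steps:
$T{\left(c,M \right)} = 8$ ($T{\left(c,M \right)} = - 4 \left(1 - 3\right) = \left(-4\right) \left(-2\right) = 8$)
$b{\left(V \right)} = 46$ ($b{\left(V \right)} = 8 \cdot 6 - 2 = 48 - 2 = 46$)
$b{\left(1 \right)} 0 \left(- (17 - -12)\right) = 46 \cdot 0 \left(- (17 - -12)\right) = 0 \left(- (17 + 12)\right) = 0 \left(\left(-1\right) 29\right) = 0 \left(-29\right) = 0$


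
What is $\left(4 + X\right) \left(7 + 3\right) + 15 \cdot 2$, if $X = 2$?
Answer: $90$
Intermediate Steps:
$\left(4 + X\right) \left(7 + 3\right) + 15 \cdot 2 = \left(4 + 2\right) \left(7 + 3\right) + 15 \cdot 2 = 6 \cdot 10 + 30 = 60 + 30 = 90$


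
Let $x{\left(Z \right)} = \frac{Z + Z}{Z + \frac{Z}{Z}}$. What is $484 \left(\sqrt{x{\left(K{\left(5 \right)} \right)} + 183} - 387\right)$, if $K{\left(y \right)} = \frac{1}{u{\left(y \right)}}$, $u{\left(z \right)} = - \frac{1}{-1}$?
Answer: $-187308 + 968 \sqrt{46} \approx -1.8074 \cdot 10^{5}$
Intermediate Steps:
$u{\left(z \right)} = 1$ ($u{\left(z \right)} = \left(-1\right) \left(-1\right) = 1$)
$K{\left(y \right)} = 1$ ($K{\left(y \right)} = 1^{-1} = 1$)
$x{\left(Z \right)} = \frac{2 Z}{1 + Z}$ ($x{\left(Z \right)} = \frac{2 Z}{Z + 1} = \frac{2 Z}{1 + Z}$)
$484 \left(\sqrt{x{\left(K{\left(5 \right)} \right)} + 183} - 387\right) = 484 \left(\sqrt{2 \cdot 1 \frac{1}{1 + 1} + 183} - 387\right) = 484 \left(\sqrt{2 \cdot 1 \cdot \frac{1}{2} + 183} - 387\right) = 484 \left(\sqrt{1 + 183} - 387\right) = 484 \left(\sqrt{184} - 387\right) = 484 \left(2 \sqrt{46} - 387\right) = 484 \left(-387 + 2 \sqrt{46}\right) = -187308 + 968 \sqrt{46}$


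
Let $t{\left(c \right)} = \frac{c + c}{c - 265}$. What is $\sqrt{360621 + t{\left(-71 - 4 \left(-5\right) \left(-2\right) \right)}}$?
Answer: $\frac{\sqrt{3186452373}}{94} \approx 600.52$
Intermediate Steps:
$t{\left(c \right)} = \frac{2 c}{-265 + c}$
$\sqrt{360621 + t{\left(-71 - 4 \left(-5\right) \left(-2\right) \right)}} = \sqrt{360621 + \frac{2 \left(-71 - 4 \left(-5\right) \left(-2\right)\right)}{-265 - \left(71 + 4 \left(-5\right) \left(-2\right)\right)}} = \sqrt{360621 + \frac{2 \left(-71 - \left(-20\right) \left(-2\right)\right)}{-265 - \left(71 - -40\right)}} = \sqrt{360621 + \frac{2 \left(-71 - 40\right)}{-265 - 111}} = \sqrt{360621 + 2 \left(-111\right) \frac{1}{-265 - 111}} = \sqrt{360621 + 2 \left(-111\right) \frac{1}{-376}} = \sqrt{360621 + 2 \left(-111\right) \left(- \frac{1}{376}\right)} = \sqrt{360621 + \frac{111}{188}} = \sqrt{\frac{67796859}{188}} = \frac{\sqrt{3186452373}}{94}$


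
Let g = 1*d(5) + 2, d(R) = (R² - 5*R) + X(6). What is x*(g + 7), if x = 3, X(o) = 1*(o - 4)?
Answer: 33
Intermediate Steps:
X(o) = -4 + o (X(o) = 1*(-4 + o) = -4 + o)
d(R) = 2 + R² - 5*R (d(R) = (R² - 5*R) + (-4 + 6) = (R² - 5*R) + 2 = 2 + R² - 5*R)
g = 4 (g = 1*(2 + 5² - 5*5) + 2 = 1*(2 + 25 - 25) + 2 = 1*2 + 2 = 2 + 2 = 4)
x*(g + 7) = 3*(4 + 7) = 3*11 = 33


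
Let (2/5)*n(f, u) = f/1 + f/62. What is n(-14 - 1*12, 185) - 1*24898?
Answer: -1547771/62 ≈ -24964.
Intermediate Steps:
n(f, u) = 315*f/124 (n(f, u) = 5*(f/1 + f/62)/2 = 5*(f*1 + f*(1/62))/2 = 5*(f + f/62)/2 = 5*(63*f/62)/2 = 315*f/124)
n(-14 - 1*12, 185) - 1*24898 = 315*(-14 - 1*12)/124 - 1*24898 = 315*(-14 - 12)/124 - 24898 = (315/124)*(-26) - 24898 = -4095/62 - 24898 = -1547771/62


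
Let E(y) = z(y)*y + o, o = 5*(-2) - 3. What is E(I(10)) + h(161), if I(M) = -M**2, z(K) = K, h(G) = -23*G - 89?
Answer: 6195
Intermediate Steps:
h(G) = -89 - 23*G
o = -13 (o = -10 - 3 = -13)
E(y) = -13 + y**2 (E(y) = y*y - 13 = y**2 - 13 = -13 + y**2)
E(I(10)) + h(161) = (-13 + (-1*10**2)**2) + (-89 - 23*161) = (-13 + (-1*100)**2) + (-89 - 3703) = (-13 + (-100)**2) - 3792 = (-13 + 10000) - 3792 = 9987 - 3792 = 6195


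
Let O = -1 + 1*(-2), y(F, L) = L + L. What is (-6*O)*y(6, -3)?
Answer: -108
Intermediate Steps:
y(F, L) = 2*L
O = -3 (O = -1 - 2 = -3)
(-6*O)*y(6, -3) = (-6*(-3))*(2*(-3)) = 18*(-6) = -108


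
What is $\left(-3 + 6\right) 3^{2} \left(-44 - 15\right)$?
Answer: $-1593$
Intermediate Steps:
$\left(-3 + 6\right) 3^{2} \left(-44 - 15\right) = 3 \cdot 9 \left(-59\right) = 27 \left(-59\right) = -1593$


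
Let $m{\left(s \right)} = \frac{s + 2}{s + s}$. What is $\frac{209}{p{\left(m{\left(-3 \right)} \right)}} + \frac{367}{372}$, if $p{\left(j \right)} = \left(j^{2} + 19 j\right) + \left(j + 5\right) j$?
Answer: $\frac{1426255}{27156} \approx 52.521$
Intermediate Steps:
$m{\left(s \right)} = \frac{2 + s}{2 s}$
$p{\left(j \right)} = j^{2} + 19 j + j \left(5 + j\right)$ ($p{\left(j \right)} = \left(j^{2} + 19 j\right) + \left(5 + j\right) j = \left(j^{2} + 19 j\right) + j \left(5 + j\right) = j^{2} + 19 j + j \left(5 + j\right)$)
$\frac{209}{p{\left(m{\left(-3 \right)} \right)}} + \frac{367}{372} = \frac{209}{2 \frac{2 - 3}{2 \left(-3\right)} \left(12 + \frac{2 - 3}{2 \left(-3\right)}\right)} + \frac{367}{372} = \frac{209}{2 \cdot \frac{1}{2} \left(- \frac{1}{3}\right) \left(-1\right) \left(12 + \frac{1}{2} \left(- \frac{1}{3}\right) \left(-1\right)\right)} + 367 \cdot \frac{1}{372} = \frac{209}{2 \cdot \frac{1}{6} \left(12 + \frac{1}{6}\right)} + \frac{367}{372} = \frac{209}{2 \cdot \frac{1}{6} \cdot \frac{73}{6}} + \frac{367}{372} = \frac{209}{\frac{73}{18}} + \frac{367}{372} = 209 \cdot \frac{18}{73} + \frac{367}{372} = \frac{3762}{73} + \frac{367}{372} = \frac{1426255}{27156}$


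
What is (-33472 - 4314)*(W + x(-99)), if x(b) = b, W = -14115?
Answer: 537090204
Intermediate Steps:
(-33472 - 4314)*(W + x(-99)) = (-33472 - 4314)*(-14115 - 99) = -37786*(-14214) = 537090204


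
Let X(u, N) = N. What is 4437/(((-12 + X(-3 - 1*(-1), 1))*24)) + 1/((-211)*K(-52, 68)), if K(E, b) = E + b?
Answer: -624149/37136 ≈ -16.807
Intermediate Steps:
4437/(((-12 + X(-3 - 1*(-1), 1))*24)) + 1/((-211)*K(-52, 68)) = 4437/(((-12 + 1)*24)) + 1/((-211)*(-52 + 68)) = 4437/((-11*24)) - 1/211/16 = 4437/(-264) - 1/211*1/16 = 4437*(-1/264) - 1/3376 = -1479/88 - 1/3376 = -624149/37136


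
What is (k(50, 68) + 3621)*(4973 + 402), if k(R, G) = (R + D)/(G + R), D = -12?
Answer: 1148411750/59 ≈ 1.9465e+7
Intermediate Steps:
k(R, G) = (-12 + R)/(G + R) (k(R, G) = (R - 12)/(G + R) = (-12 + R)/(G + R))
(k(50, 68) + 3621)*(4973 + 402) = ((-12 + 50)/(68 + 50) + 3621)*(4973 + 402) = (38/118 + 3621)*5375 = ((1/118)*38 + 3621)*5375 = (19/59 + 3621)*5375 = (213658/59)*5375 = 1148411750/59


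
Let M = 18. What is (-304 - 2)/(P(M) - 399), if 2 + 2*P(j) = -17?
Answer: 612/817 ≈ 0.74908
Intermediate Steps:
P(j) = -19/2 (P(j) = -1 + (1/2)*(-17) = -1 - 17/2 = -19/2)
(-304 - 2)/(P(M) - 399) = (-304 - 2)/(-19/2 - 399) = -306/(-817/2) = -306*(-2/817) = 612/817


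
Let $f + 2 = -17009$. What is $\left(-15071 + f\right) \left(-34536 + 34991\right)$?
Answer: $-14597310$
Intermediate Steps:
$f = -17011$ ($f = -2 - 17009 = -17011$)
$\left(-15071 + f\right) \left(-34536 + 34991\right) = \left(-15071 - 17011\right) \left(-34536 + 34991\right) = \left(-32082\right) 455 = -14597310$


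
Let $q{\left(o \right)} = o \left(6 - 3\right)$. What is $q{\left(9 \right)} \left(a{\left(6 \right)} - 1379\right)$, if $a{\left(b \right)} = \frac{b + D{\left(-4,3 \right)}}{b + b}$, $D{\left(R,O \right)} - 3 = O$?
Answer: $-37206$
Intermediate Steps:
$D{\left(R,O \right)} = 3 + O$
$a{\left(b \right)} = \frac{6 + b}{2 b}$ ($a{\left(b \right)} = \frac{b + \left(3 + 3\right)}{b + b} = \frac{b + 6}{2 b} = \left(6 + b\right) \frac{1}{2 b} = \frac{6 + b}{2 b}$)
$q{\left(o \right)} = 3 o$ ($q{\left(o \right)} = o 3 = 3 o$)
$q{\left(9 \right)} \left(a{\left(6 \right)} - 1379\right) = 3 \cdot 9 \left(\frac{6 + 6}{2 \cdot 6} - 1379\right) = 27 \left(\frac{1}{2} \cdot \frac{1}{6} \cdot 12 - 1379\right) = 27 \left(1 - 1379\right) = 27 \left(-1378\right) = -37206$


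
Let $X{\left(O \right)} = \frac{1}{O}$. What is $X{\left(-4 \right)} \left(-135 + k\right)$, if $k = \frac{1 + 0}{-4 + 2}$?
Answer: $\frac{271}{8} \approx 33.875$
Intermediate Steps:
$k = - \frac{1}{2}$ ($k = \frac{1}{-2} \cdot 1 = \left(- \frac{1}{2}\right) 1 = - \frac{1}{2} \approx -0.5$)
$X{\left(-4 \right)} \left(-135 + k\right) = \frac{-135 - \frac{1}{2}}{-4} = \left(- \frac{1}{4}\right) \left(- \frac{271}{2}\right) = \frac{271}{8}$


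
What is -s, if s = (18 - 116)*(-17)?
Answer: -1666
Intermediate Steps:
s = 1666 (s = -98*(-17) = 1666)
-s = -1*1666 = -1666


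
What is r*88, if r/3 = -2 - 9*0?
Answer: -528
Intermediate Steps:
r = -6 (r = 3*(-2 - 9*0) = 3*(-2 + 0) = 3*(-2) = -6)
r*88 = -6*88 = -528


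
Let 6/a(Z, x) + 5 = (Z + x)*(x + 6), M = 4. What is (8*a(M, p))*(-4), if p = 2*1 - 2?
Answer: -192/19 ≈ -10.105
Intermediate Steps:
p = 0 (p = 2 - 2 = 0)
a(Z, x) = 6/(-5 + (6 + x)*(Z + x)) (a(Z, x) = 6/(-5 + (Z + x)*(x + 6)) = 6/(-5 + (Z + x)*(6 + x)) = 6/(-5 + (6 + x)*(Z + x)))
(8*a(M, p))*(-4) = (8*(6/(-5 + 0² + 6*4 + 6*0 + 4*0)))*(-4) = (8*(6/(-5 + 0 + 24 + 0 + 0)))*(-4) = (8*(6/19))*(-4) = (48/19)*(-4) = -192/19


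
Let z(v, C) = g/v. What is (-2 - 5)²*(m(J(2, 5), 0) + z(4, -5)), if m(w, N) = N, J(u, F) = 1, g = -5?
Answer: -245/4 ≈ -61.250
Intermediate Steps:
z(v, C) = -5/v
(-2 - 5)²*(m(J(2, 5), 0) + z(4, -5)) = (-2 - 5)²*(0 - 5/4) = (-7)²*(0 - 5*¼) = 49*(0 - 5/4) = 49*(-5/4) = -245/4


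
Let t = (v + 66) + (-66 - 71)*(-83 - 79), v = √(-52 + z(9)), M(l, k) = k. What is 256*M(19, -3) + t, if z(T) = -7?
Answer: 21492 + I*√59 ≈ 21492.0 + 7.6811*I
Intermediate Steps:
v = I*√59 (v = √(-52 - 7) = √(-59) = I*√59 ≈ 7.6811*I)
t = 22260 + I*√59 (t = (I*√59 + 66) + (-66 - 71)*(-83 - 79) = (66 + I*√59) - 137*(-162) = (66 + I*√59) + 22194 = 22260 + I*√59 ≈ 22260.0 + 7.6811*I)
256*M(19, -3) + t = 256*(-3) + (22260 + I*√59) = -768 + (22260 + I*√59) = 21492 + I*√59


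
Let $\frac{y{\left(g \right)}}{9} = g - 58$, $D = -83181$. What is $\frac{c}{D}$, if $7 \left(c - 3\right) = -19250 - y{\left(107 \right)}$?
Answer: $\frac{2810}{83181} \approx 0.033782$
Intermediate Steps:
$y{\left(g \right)} = -522 + 9 g$ ($y{\left(g \right)} = 9 \left(g - 58\right) = 9 \left(-58 + g\right) = -522 + 9 g$)
$c = -2810$ ($c = 3 + \frac{-19250 - \left(-522 + 9 \cdot 107\right)}{7} = 3 + \frac{-19250 - \left(-522 + 963\right)}{7} = 3 + \frac{-19250 - 441}{7} = 3 + \frac{1}{7} \left(-19691\right) = 3 - 2813 = -2810$)
$\frac{c}{D} = - \frac{2810}{-83181} = \left(-2810\right) \left(- \frac{1}{83181}\right) = \frac{2810}{83181}$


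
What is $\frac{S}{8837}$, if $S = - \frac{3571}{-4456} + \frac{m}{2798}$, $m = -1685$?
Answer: $\frac{1241649}{55089363128} \approx 2.2539 \cdot 10^{-5}$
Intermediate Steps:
$S = \frac{1241649}{6233944}$ ($S = - \frac{3571}{-4456} - \frac{1685}{2798} = \left(-3571\right) \left(- \frac{1}{4456}\right) - \frac{1685}{2798} = \frac{3571}{4456} - \frac{1685}{2798} = \frac{1241649}{6233944} \approx 0.19918$)
$\frac{S}{8837} = \frac{1241649}{6233944 \cdot 8837} = \frac{1241649}{6233944} \cdot \frac{1}{8837} = \frac{1241649}{55089363128}$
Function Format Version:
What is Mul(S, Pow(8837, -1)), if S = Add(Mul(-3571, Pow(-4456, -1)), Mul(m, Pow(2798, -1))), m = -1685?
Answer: Rational(1241649, 55089363128) ≈ 2.2539e-5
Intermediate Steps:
S = Rational(1241649, 6233944) (S = Add(Mul(-3571, Pow(-4456, -1)), Mul(-1685, Pow(2798, -1))) = Add(Mul(-3571, Rational(-1, 4456)), Mul(-1685, Rational(1, 2798))) = Add(Rational(3571, 4456), Rational(-1685, 2798)) = Rational(1241649, 6233944) ≈ 0.19918)
Mul(S, Pow(8837, -1)) = Mul(Rational(1241649, 6233944), Pow(8837, -1)) = Mul(Rational(1241649, 6233944), Rational(1, 8837)) = Rational(1241649, 55089363128)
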